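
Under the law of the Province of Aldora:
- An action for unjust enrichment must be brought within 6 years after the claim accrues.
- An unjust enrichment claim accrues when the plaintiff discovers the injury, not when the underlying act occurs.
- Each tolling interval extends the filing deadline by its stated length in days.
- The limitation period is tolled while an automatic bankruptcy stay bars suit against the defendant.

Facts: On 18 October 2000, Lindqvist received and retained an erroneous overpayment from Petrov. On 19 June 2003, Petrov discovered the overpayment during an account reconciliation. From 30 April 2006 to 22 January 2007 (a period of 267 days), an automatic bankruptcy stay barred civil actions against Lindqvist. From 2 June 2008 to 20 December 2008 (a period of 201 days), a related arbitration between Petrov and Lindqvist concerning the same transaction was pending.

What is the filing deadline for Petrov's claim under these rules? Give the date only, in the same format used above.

13 March 2010

Under the discovery rule, the claim accrued on 19 June 2003, when Petrov discovered the injury — not on the 18 October 2000 date of the underlying act.
6 years from 19 June 2003 is 19 June 2009.
Because the automatic bankruptcy stay ran from 30 April 2006 to 22 January 2007, the deadline is extended by 267 days to 13 March 2010.
No stated provision tolls the period for a pending arbitration, so the interval from 2 June 2008 to 20 December 2008 has no effect on the deadline.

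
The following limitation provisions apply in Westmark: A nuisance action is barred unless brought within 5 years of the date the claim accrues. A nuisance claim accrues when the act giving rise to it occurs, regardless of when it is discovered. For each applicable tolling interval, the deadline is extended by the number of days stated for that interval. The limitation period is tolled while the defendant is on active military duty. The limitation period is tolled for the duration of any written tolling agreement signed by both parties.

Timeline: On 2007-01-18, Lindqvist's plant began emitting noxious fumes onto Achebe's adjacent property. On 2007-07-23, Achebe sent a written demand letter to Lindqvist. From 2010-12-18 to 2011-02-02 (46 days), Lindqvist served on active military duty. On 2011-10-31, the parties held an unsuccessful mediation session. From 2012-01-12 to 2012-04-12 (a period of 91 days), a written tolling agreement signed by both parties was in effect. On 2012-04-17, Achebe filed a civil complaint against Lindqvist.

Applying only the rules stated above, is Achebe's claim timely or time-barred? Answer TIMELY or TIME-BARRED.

TIMELY

The claim accrued on 2007-01-18, the date of the act.
The untolled deadline — 5 years after 2007-01-18 — is 2012-01-18.
Because the defendant's active military service ran from 2010-12-18 to 2011-02-02, the deadline is extended by 46 days to 2012-03-04.
The period was tolled for 91 days by the written tolling agreement (2012-01-12 to 2012-04-12), pushing the deadline to 2012-06-03.
None of the other events listed affects the running of the period under the stated rules.
Achebe filed on 2012-04-17, before the 2012-06-03 deadline, so the action is timely.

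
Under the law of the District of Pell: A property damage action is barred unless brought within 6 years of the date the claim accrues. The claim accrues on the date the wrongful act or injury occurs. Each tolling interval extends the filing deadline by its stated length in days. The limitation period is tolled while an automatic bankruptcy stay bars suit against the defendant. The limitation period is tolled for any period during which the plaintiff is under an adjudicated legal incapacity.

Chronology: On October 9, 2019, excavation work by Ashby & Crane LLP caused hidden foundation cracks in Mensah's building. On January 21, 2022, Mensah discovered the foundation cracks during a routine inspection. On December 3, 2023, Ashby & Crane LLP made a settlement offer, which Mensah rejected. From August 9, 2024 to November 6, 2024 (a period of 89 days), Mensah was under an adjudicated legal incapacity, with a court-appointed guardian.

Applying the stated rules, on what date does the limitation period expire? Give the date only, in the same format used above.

January 6, 2026

The claim accrued on October 9, 2019, when the wrongful act occurred; under the stated occurrence rule the January 21, 2022 discovery does not delay accrual.
Adding the 6 years base period to October 9, 2019 gives a deadline of October 9, 2025, before any tolling.
Because the plaintiff's legal incapacity ran from August 9, 2024 to November 6, 2024, the deadline is extended by 89 days to January 6, 2026.
The other events in the timeline have no effect on the limitation period under the stated rules.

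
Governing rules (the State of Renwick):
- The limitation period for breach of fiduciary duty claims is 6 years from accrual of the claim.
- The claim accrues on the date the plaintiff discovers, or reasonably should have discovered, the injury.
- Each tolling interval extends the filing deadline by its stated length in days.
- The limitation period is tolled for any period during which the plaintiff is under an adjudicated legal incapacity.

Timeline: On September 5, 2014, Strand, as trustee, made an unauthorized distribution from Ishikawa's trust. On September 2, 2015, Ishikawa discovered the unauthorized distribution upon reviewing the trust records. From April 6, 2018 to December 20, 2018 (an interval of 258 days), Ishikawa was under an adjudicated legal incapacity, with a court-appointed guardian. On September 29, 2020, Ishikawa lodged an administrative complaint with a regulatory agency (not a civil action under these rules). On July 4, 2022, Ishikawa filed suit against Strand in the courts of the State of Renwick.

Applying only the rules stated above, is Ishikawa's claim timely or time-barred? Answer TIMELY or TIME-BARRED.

The claim did not accrue until Ishikawa discovered the injury on September 2, 2015; the September 5, 2014 act date does not start the clock under the stated rule.
Adding the 6 years base period to September 2, 2015 gives a deadline of September 2, 2021, before any tolling.
Because the plaintiff's legal incapacity ran from April 6, 2018 to December 20, 2018, the deadline is extended by 258 days to May 18, 2022.
The other events in the timeline have no effect on the limitation period under the stated rules.
Ishikawa filed on July 4, 2022, after the May 18, 2022 deadline, so the action is time-barred.

TIME-BARRED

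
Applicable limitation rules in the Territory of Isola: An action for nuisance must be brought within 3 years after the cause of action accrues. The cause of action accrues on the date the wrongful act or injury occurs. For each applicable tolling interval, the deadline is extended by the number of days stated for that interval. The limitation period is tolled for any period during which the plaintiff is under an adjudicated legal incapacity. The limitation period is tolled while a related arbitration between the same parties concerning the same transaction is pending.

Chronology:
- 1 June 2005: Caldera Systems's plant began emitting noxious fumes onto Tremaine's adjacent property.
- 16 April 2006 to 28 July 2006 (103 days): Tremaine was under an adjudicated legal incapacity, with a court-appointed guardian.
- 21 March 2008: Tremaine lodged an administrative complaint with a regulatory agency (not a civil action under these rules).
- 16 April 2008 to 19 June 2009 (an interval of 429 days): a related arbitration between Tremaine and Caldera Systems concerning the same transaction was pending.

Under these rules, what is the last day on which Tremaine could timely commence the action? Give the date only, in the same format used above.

15 November 2009

The claim accrued on 1 June 2005, when the wrongful act occurred.
3 years from 1 June 2005 is 1 June 2008.
Because the plaintiff's legal incapacity ran from 16 April 2006 to 28 July 2006, the deadline is extended by 103 days to 12 September 2008.
The period was tolled for 429 days by the pending related arbitration (16 April 2008 to 19 June 2009), pushing the deadline to 15 November 2009.
The other events in the timeline have no effect on the limitation period under the stated rules.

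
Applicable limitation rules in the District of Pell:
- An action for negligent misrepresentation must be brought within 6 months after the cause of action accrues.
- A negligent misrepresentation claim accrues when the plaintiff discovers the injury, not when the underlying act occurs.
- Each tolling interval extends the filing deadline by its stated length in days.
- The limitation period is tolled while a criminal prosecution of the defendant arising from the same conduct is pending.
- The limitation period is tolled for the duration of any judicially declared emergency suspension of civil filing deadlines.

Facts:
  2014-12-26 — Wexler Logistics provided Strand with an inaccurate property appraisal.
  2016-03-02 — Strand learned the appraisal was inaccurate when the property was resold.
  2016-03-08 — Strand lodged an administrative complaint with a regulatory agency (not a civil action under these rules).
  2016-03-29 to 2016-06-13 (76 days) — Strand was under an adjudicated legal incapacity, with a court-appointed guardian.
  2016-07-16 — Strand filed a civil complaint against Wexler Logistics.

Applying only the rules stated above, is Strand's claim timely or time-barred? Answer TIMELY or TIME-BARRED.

TIMELY

Under the discovery rule, the claim accrued on 2016-03-02, when Strand discovered the injury — not on the 2014-12-26 date of the underlying act.
The untolled deadline — 6 months after 2016-03-02 — is 2016-09-02.
The plaintiff's legal incapacity from 2016-03-29 to 2016-06-13 does not toll the period, because no stated rule makes the plaintiff's incapacity a tolling event.
Nothing else in the chronology tolls or restarts the period.
Filing on 2016-07-16 beat the 2016-09-02 deadline — the action is timely.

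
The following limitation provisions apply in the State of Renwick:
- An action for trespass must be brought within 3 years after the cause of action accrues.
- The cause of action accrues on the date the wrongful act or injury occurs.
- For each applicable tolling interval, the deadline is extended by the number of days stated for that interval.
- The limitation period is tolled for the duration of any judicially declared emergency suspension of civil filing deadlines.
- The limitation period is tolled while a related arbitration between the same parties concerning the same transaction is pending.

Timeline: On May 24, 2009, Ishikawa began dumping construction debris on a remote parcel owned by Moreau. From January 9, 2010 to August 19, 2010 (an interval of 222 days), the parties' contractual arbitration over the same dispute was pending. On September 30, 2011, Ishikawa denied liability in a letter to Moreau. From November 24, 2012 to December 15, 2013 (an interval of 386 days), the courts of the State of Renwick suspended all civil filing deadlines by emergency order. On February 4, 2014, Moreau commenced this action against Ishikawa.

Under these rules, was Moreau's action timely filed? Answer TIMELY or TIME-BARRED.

The cause of action accrued on May 24, 2009, the date of the act.
Adding the 3 years base period to May 24, 2009 gives a deadline of May 24, 2012, before any tolling.
Because the pending related arbitration ran from January 9, 2010 to August 19, 2010, the deadline is extended by 222 days to January 1, 2013.
The period was tolled for 386 days by the emergency suspension of filing deadlines (November 24, 2012 to December 15, 2013), pushing the deadline to January 22, 2014.
None of the other events listed affects the running of the period under the stated rules.
Filing on February 4, 2014 missed the January 22, 2014 deadline — the action is time-barred.

TIME-BARRED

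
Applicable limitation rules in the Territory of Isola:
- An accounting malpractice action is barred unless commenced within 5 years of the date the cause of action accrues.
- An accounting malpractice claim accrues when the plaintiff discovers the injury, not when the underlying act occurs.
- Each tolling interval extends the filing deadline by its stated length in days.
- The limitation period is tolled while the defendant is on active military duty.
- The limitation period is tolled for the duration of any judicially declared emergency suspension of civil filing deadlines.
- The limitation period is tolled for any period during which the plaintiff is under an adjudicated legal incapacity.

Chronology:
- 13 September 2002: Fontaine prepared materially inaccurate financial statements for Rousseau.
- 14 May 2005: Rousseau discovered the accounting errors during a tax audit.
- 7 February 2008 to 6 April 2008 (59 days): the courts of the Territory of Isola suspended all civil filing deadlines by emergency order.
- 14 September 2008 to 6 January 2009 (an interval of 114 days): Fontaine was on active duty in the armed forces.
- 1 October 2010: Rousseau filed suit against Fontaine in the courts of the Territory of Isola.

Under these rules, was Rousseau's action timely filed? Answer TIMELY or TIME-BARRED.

Accrual is tied to discovery, so the period began on 14 May 2005 rather than on 13 September 2002 when the act occurred.
5 years from 14 May 2005 is 14 May 2010.
The period was tolled for 59 days by the emergency suspension of filing deadlines (7 February 2008 to 6 April 2008), pushing the deadline to 12 July 2010.
The defendant's active military service from 14 September 2008 to 6 January 2009 tolled the period for 114 days, extending the deadline to 3 November 2010.
The 1 October 2010 filing precedes the 3 November 2010 deadline; the claim is timely.

TIMELY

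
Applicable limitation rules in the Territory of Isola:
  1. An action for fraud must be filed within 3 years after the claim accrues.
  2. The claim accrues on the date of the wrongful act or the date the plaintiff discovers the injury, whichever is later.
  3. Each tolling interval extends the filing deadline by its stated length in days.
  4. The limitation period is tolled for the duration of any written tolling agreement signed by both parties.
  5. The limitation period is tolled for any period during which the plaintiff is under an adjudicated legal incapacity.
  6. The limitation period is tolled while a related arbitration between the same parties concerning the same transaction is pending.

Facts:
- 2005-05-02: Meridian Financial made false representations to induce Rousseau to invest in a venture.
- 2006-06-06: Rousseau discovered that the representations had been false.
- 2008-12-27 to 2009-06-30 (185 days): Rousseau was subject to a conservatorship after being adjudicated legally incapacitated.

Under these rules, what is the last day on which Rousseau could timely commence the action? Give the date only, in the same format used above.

The claim accrued on 2006-06-06 — the later of the 2005-05-02 act and the 2006-06-06 discovery.
Adding the 3 years base period to 2006-06-06 gives a deadline of 2009-06-06, before any tolling.
The plaintiff's legal incapacity from 2008-12-27 to 2009-06-30 tolled the period for 185 days, extending the deadline to 2009-12-08.

2009-12-08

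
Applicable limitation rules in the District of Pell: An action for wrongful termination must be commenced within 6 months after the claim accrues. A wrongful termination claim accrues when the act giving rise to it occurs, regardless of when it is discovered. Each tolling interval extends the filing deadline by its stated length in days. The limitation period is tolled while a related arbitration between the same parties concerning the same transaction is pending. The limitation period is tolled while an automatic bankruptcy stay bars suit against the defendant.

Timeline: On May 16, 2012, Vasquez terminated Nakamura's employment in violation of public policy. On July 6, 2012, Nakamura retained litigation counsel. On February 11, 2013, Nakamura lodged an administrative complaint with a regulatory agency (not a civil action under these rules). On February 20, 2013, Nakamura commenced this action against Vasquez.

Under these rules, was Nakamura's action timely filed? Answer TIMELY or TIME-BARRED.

The claim accrued on May 16, 2012, when the wrongful act occurred.
6 months from May 16, 2012 is November 16, 2012.
The other events in the timeline have no effect on the limitation period under the stated rules.
Nakamura filed on February 20, 2013, after the November 16, 2012 deadline, so the action is time-barred.

TIME-BARRED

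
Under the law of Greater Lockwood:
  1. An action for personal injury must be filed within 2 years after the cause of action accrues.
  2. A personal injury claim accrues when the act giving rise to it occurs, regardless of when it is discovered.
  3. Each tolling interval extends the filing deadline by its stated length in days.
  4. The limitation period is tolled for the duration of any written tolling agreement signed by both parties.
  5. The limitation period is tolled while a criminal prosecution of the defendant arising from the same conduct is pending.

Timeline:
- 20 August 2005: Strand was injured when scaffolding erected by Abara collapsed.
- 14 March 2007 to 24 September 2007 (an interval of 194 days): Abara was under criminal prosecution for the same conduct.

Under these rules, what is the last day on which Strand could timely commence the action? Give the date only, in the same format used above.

The cause of action accrued on 20 August 2005, the date of the act.
2 years from 20 August 2005 is 20 August 2007.
The period was tolled for 194 days by the pending criminal prosecution (14 March 2007 to 24 September 2007), pushing the deadline to 1 March 2008.

1 March 2008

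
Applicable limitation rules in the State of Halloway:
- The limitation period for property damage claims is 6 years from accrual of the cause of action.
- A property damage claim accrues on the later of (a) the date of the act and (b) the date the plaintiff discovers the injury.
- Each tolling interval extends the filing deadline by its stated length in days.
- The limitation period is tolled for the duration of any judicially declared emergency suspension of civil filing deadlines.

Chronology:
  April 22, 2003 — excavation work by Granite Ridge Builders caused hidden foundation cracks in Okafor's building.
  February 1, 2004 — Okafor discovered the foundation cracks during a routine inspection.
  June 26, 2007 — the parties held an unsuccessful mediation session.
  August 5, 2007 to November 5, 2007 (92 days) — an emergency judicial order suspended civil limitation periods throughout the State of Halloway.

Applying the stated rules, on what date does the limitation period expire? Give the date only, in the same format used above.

May 4, 2010

Because discovery on February 1, 2004 post-dates the April 22, 2003 act, accrual under the later-of rule falls on February 1, 2004.
6 years from February 1, 2004 is February 1, 2010.
Because the emergency suspension of filing deadlines ran from August 5, 2007 to November 5, 2007, the deadline is extended by 92 days to May 4, 2010.
Nothing else in the chronology tolls or restarts the period.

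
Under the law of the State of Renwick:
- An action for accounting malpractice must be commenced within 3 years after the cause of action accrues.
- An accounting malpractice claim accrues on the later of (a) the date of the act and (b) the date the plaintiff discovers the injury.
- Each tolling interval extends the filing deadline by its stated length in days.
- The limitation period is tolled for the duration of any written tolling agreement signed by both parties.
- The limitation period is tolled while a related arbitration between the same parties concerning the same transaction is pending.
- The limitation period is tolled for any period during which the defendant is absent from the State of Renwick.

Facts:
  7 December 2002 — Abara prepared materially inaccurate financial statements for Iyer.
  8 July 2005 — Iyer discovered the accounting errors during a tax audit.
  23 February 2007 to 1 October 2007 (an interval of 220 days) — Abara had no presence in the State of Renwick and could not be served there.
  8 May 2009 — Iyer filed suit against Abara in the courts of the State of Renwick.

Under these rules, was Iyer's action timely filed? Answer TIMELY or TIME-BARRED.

TIME-BARRED

Because discovery on 8 July 2005 post-dates the 7 December 2002 act, accrual under the later-of rule falls on 8 July 2005.
Adding the 3 years base period to 8 July 2005 gives a deadline of 8 July 2008, before any tolling.
The defendant's absence from the jurisdiction from 23 February 2007 to 1 October 2007 tolled the period for 220 days, extending the deadline to 13 February 2009.
Filing on 8 May 2009 missed the 13 February 2009 deadline — the action is time-barred.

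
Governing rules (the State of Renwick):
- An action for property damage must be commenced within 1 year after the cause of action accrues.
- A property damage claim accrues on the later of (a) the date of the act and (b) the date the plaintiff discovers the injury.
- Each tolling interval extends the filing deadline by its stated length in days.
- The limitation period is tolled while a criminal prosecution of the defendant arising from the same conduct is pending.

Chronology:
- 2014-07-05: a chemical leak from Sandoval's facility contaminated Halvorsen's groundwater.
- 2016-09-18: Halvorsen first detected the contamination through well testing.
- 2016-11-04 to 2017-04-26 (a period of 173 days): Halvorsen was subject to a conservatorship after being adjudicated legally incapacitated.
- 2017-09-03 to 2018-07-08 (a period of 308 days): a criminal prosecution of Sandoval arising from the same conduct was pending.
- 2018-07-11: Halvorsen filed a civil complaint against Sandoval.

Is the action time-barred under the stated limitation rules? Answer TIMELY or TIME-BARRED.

TIMELY

The claim accrued on 2016-09-18 — the later of the 2014-07-05 act and the 2016-09-18 discovery.
1 year from 2016-09-18 is 2017-09-18.
The pending criminal prosecution from 2017-09-03 to 2018-07-08 tolled the period for 308 days, extending the deadline to 2018-07-23.
Although the plaintiff's incapacity ran from 2016-11-04 to 2017-04-26, the stated rules do not make that a tolling event, so it is disregarded.
Halvorsen filed on 2018-07-11, before the 2018-07-23 deadline, so the action is timely.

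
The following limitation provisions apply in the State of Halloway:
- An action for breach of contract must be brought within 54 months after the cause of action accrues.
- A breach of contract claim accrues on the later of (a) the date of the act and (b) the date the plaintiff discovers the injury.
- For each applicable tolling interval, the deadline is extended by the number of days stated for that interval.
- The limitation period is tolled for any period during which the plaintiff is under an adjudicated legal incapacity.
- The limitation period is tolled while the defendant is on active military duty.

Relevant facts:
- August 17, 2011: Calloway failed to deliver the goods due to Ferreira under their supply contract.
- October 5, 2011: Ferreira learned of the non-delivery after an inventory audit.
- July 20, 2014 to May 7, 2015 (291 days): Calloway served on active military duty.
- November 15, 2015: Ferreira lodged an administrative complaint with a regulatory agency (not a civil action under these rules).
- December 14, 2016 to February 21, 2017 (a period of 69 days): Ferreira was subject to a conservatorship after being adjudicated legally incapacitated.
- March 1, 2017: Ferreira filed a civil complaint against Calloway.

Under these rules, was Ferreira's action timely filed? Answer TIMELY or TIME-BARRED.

The claim accrued on October 5, 2011 — the later of the August 17, 2011 act and the October 5, 2011 discovery.
Adding the 54 months base period to October 5, 2011 gives a deadline of April 5, 2016, before any tolling.
The period was tolled for 291 days by the defendant's active military service (July 20, 2014 to May 7, 2015), pushing the deadline to January 21, 2017.
The period was tolled for 69 days by the plaintiff's legal incapacity (December 14, 2016 to February 21, 2017), pushing the deadline to March 31, 2017.
None of the other events listed affects the running of the period under the stated rules.
Filing on March 1, 2017 beat the March 31, 2017 deadline — the action is timely.

TIMELY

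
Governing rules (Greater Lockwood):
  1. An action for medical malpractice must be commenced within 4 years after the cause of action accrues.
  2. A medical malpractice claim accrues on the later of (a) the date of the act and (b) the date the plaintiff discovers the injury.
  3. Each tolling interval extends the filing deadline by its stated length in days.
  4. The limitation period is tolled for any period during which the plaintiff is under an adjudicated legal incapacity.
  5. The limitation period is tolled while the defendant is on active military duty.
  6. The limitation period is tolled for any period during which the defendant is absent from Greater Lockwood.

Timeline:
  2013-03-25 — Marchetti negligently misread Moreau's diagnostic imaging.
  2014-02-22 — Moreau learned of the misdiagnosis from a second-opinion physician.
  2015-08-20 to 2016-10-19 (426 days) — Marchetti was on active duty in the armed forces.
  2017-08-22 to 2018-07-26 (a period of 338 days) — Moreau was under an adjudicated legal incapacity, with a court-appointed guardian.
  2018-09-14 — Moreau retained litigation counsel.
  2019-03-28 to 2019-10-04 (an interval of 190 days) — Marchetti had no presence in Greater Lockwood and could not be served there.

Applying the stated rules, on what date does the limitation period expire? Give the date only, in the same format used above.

2020-10-03

The claim accrued on 2014-02-22 — the later of the 2013-03-25 act and the 2014-02-22 discovery.
Adding the 4 years base period to 2014-02-22 gives a deadline of 2018-02-22, before any tolling.
Because the defendant's active military service ran from 2015-08-20 to 2016-10-19, the deadline is extended by 426 days to 2019-04-24.
The period was tolled for 338 days by the plaintiff's legal incapacity (2017-08-22 to 2018-07-26), pushing the deadline to 2020-03-27.
The period was tolled for 190 days by the defendant's absence from the jurisdiction (2019-03-28 to 2019-10-04), pushing the deadline to 2020-10-03.
None of the other events listed affects the running of the period under the stated rules.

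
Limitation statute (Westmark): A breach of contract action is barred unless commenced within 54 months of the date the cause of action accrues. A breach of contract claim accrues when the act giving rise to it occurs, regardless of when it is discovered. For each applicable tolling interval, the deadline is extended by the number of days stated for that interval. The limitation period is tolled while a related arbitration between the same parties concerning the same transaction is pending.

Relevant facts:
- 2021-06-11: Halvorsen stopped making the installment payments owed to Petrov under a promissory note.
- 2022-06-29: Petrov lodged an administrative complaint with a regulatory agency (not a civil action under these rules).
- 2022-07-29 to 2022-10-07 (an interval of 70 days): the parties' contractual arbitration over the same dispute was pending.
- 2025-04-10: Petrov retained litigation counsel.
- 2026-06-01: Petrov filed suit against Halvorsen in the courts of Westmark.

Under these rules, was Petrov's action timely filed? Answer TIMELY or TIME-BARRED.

TIME-BARRED

The claim accrued on 2021-06-11, when the wrongful act occurred.
The untolled deadline — 54 months after 2021-06-11 — is 2025-12-11.
The pending related arbitration from 2022-07-29 to 2022-10-07 tolled the period for 70 days, extending the deadline to 2026-02-19.
None of the other events listed affects the running of the period under the stated rules.
Petrov filed on 2026-06-01, after the 2026-02-19 deadline, so the action is time-barred.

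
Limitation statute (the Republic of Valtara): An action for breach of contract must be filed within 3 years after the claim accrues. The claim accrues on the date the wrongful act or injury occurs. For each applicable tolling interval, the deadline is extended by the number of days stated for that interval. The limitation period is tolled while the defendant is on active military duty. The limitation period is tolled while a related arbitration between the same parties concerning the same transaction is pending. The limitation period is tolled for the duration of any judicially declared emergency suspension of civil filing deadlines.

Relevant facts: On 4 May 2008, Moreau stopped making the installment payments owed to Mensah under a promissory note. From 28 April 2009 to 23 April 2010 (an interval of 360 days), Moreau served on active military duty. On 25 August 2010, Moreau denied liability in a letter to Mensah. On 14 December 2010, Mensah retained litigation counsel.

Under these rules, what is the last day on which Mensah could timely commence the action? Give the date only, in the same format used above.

28 April 2012

The claim accrued on 4 May 2008, when the wrongful act occurred.
3 years from 4 May 2008 is 4 May 2011.
The defendant's active military service from 28 April 2009 to 23 April 2010 tolled the period for 360 days, extending the deadline to 28 April 2012.
None of the other events listed affects the running of the period under the stated rules.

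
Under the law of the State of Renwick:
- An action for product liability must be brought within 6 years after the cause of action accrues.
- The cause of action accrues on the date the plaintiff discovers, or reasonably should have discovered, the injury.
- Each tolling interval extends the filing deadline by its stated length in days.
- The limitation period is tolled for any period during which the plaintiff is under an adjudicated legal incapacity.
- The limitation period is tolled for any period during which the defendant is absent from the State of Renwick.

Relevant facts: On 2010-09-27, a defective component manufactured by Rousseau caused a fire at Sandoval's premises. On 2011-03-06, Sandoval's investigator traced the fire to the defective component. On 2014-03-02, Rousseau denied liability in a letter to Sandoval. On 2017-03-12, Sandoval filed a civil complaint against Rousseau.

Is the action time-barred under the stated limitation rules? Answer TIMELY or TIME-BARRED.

Accrual is tied to discovery, so the period began on 2011-03-06 rather than on 2010-09-27 when the act occurred.
The untolled deadline — 6 years after 2011-03-06 — is 2017-03-06.
None of the other events listed affects the running of the period under the stated rules.
Sandoval filed on 2017-03-12, after the 2017-03-06 deadline, so the action is time-barred.

TIME-BARRED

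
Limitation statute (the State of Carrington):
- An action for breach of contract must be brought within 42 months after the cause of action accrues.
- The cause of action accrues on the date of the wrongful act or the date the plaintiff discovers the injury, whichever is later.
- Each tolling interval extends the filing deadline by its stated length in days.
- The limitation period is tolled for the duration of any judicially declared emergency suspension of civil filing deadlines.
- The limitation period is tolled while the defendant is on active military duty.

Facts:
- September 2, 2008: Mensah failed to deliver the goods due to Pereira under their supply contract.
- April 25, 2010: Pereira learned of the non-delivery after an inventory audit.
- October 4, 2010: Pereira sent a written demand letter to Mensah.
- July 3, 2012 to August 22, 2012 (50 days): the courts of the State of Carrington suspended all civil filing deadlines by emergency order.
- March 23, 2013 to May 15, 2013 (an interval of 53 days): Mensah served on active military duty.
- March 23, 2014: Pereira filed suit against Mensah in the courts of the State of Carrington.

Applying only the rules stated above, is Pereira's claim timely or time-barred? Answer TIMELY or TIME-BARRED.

TIME-BARRED

Taking the later of the act (September 2, 2008) and discovery (April 25, 2010), the claim accrued on April 25, 2010.
42 months from April 25, 2010 is October 25, 2013.
The period was tolled for 50 days by the emergency suspension of filing deadlines (July 3, 2012 to August 22, 2012), pushing the deadline to December 14, 2013.
The defendant's active military service from March 23, 2013 to May 15, 2013 tolled the period for 53 days, extending the deadline to February 5, 2014.
None of the other events listed affects the running of the period under the stated rules.
Filing on March 23, 2014 missed the February 5, 2014 deadline — the action is time-barred.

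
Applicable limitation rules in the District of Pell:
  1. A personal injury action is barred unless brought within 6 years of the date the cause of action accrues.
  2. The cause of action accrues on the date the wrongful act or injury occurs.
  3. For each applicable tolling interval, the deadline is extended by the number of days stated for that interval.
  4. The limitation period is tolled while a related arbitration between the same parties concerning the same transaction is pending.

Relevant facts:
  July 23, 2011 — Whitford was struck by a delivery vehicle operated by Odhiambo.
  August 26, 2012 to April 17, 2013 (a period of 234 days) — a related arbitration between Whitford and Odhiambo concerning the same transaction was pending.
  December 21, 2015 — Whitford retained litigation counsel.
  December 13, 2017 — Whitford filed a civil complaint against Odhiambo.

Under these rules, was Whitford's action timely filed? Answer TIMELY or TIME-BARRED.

TIMELY

The limitation period began to run on July 23, 2011.
Adding the 6 years base period to July 23, 2011 gives a deadline of July 23, 2017, before any tolling.
The period was tolled for 234 days by the pending related arbitration (August 26, 2012 to April 17, 2013), pushing the deadline to March 14, 2018.
None of the other events listed affects the running of the period under the stated rules.
Filing on December 13, 2017 beat the March 14, 2018 deadline — the action is timely.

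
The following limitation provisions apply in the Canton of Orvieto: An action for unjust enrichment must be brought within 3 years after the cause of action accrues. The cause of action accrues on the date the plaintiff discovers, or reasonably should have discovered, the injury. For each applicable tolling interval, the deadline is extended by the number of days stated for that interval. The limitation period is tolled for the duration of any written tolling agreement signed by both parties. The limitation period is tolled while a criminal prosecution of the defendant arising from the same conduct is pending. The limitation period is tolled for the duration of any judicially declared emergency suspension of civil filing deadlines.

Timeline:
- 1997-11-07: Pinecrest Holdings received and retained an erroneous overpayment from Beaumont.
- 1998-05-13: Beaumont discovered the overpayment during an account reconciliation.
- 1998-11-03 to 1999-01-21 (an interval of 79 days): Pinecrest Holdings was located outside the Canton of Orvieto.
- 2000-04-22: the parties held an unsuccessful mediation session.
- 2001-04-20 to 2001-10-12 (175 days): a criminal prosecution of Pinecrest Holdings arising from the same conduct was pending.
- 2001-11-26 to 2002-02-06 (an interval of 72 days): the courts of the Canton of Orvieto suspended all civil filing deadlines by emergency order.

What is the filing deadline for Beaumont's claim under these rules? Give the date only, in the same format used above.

2001-11-04

Under the discovery rule, the claim accrued on 1998-05-13, when Beaumont discovered the injury — not on the 1997-11-07 date of the underlying act.
The untolled deadline — 3 years after 1998-05-13 — is 2001-05-13.
The pending criminal prosecution from 2001-04-20 to 2001-10-12 tolled the period for 175 days, extending the deadline to 2001-11-04.
The emergency suspension of filing deadlines from 2001-11-26 to 2002-02-06 began after the period had already run on 2001-11-04, so it has no tolling effect.
No stated provision tolls the period for the defendant's absence, so the interval from 1998-11-03 to 1999-01-21 has no effect on the deadline.
The other events in the timeline have no effect on the limitation period under the stated rules.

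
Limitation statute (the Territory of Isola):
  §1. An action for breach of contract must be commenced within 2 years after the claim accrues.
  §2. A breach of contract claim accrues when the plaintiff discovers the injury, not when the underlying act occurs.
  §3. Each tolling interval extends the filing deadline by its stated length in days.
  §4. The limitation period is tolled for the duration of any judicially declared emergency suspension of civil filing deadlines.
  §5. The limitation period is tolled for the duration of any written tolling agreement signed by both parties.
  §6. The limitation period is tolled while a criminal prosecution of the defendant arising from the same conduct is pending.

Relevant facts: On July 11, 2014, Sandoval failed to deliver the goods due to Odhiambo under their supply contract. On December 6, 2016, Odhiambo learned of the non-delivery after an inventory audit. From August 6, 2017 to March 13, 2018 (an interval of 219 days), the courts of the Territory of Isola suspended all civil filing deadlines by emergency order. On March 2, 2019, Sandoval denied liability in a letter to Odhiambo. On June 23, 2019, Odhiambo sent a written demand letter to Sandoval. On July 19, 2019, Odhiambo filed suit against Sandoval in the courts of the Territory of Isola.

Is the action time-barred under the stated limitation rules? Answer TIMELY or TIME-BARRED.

Accrual is tied to discovery, so the period began on December 6, 2016 rather than on July 11, 2014 when the act occurred.
The untolled deadline — 2 years after December 6, 2016 — is December 6, 2018.
Because the emergency suspension of filing deadlines ran from August 6, 2017 to March 13, 2018, the deadline is extended by 219 days to July 13, 2019.
None of the other events listed affects the running of the period under the stated rules.
Odhiambo filed on July 19, 2019, after the July 13, 2019 deadline, so the action is time-barred.

TIME-BARRED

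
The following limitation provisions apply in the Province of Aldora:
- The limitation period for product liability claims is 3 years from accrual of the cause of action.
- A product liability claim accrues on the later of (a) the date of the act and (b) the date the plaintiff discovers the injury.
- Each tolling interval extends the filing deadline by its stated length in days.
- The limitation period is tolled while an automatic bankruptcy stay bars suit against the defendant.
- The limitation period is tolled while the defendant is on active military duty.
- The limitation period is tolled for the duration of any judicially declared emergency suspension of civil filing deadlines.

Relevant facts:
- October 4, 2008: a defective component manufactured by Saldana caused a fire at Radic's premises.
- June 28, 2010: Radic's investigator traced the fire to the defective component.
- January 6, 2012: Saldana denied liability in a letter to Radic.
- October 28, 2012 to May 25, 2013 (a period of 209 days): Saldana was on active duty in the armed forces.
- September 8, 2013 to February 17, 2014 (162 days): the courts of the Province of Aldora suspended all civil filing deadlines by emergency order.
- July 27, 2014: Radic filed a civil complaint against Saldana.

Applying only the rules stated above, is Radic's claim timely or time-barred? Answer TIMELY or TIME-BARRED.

TIME-BARRED

Taking the later of the act (October 4, 2008) and discovery (June 28, 2010), the claim accrued on June 28, 2010.
The untolled deadline — 3 years after June 28, 2010 — is June 28, 2013.
The defendant's active military service from October 28, 2012 to May 25, 2013 tolled the period for 209 days, extending the deadline to January 23, 2014.
The period was tolled for 162 days by the emergency suspension of filing deadlines (September 8, 2013 to February 17, 2014), pushing the deadline to July 4, 2014.
None of the other events listed affects the running of the period under the stated rules.
The July 27, 2014 filing falls after the July 4, 2014 deadline; the claim is time-barred.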